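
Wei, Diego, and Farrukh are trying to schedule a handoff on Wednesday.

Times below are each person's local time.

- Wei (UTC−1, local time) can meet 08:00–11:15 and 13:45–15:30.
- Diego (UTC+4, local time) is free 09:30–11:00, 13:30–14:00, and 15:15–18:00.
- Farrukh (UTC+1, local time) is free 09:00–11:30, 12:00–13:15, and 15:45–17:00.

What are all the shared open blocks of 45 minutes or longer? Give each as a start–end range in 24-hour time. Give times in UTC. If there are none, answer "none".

Wei → UTC: 09:00–12:15, 14:45–16:30.
Diego → UTC: 05:30–07:00, 09:30–10:00, 11:15–14:00.
Farrukh → UTC: 08:00–10:30, 11:00–12:15, 14:45–16:00.
Wei ∩ Diego: 09:30–10:00, 11:15–12:15.
Wei ∩ Diego ∩ Farrukh: 09:30–10:00, 11:15–12:15.
Windows ≥ 45 min: 11:15–12:15.

11:15–12:15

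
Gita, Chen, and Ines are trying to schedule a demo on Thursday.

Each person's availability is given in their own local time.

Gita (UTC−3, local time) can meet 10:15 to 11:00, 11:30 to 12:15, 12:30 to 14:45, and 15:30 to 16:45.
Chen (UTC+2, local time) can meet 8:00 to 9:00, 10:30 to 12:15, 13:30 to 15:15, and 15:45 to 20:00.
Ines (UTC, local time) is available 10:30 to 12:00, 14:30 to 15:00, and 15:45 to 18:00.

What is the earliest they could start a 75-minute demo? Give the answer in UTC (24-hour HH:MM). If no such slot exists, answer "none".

15:45

Gita → UTC: 13:15–14:00, 14:30–15:15, 15:30–17:45, 18:30–19:45.
Chen → UTC: 06:00–07:00, 08:30–10:15, 11:30–13:15, 13:45–18:00.
Ines → UTC: 10:30–12:00, 14:30–15:00, 15:45–18:00.
Gita ∩ Chen: 13:45–14:00, 14:30–15:15, 15:30–17:45.
Gita ∩ Chen ∩ Ines: 14:30–15:00, 15:45–17:45.
Windows ≥ 75 min: 15:45–17:45.
Earliest such window starts at 15:45.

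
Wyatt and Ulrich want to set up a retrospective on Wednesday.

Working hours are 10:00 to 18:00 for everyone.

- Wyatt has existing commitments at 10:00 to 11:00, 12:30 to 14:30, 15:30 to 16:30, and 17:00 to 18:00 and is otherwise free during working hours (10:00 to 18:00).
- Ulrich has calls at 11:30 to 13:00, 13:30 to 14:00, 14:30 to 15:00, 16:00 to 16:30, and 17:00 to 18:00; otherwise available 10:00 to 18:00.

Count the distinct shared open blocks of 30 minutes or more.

Wyatt free within 10:00–18:00: 11:00–12:30, 14:30–15:30, 16:30–17:00.
Ulrich free within 10:00–18:00: 10:00–11:30, 13:00–13:30, 14:00–14:30, 15:00–16:00, 16:30–17:00.
Wyatt ∩ Ulrich: 11:00–11:30, 15:00–15:30, 16:30–17:00.
Windows ≥ 30 min: 11:00–11:30, 15:00–15:30, 16:30–17:00.
That's 3 windows.

3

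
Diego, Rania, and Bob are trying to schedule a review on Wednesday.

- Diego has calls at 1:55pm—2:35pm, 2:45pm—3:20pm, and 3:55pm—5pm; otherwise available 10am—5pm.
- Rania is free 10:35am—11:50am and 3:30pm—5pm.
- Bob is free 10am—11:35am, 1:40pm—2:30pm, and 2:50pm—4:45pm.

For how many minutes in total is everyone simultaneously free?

Diego free within 10:00–17:00: 10:00–13:55, 14:35–14:45, 15:20–15:55.
Diego ∩ Rania: 10:35–11:50, 15:30–15:55.
Diego ∩ Rania ∩ Bob: 10:35–11:35, 15:30–15:55.
Total common minutes: 60 + 25 = 85.

85 minutes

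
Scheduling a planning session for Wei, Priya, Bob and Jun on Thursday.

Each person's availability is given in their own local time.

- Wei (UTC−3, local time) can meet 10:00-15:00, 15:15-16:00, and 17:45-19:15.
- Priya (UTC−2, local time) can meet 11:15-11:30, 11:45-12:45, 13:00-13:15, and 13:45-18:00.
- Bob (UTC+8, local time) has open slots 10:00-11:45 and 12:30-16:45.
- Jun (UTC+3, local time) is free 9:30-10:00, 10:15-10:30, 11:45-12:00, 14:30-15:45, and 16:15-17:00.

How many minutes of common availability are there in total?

0 minutes

Wei → UTC: 13:00–18:00, 18:15–19:00, 20:45–22:15.
Priya → UTC: 13:15–13:30, 13:45–14:45, 15:00–15:15, 15:45–20:00.
Bob → UTC: 02:00–03:45, 04:30–08:45.
Jun → UTC: 06:30–07:00, 07:15–07:30, 08:45–09:00, 11:30–12:45, 13:15–14:00.
Wei ∩ Priya: 13:15–13:30, 13:45–14:45, 15:00–15:15, 15:45–18:00, 18:15–19:00.
Wei ∩ Priya ∩ Bob: (none).
Wei ∩ Priya ∩ Bob ∩ Jun: (none).
Total common minutes: 0.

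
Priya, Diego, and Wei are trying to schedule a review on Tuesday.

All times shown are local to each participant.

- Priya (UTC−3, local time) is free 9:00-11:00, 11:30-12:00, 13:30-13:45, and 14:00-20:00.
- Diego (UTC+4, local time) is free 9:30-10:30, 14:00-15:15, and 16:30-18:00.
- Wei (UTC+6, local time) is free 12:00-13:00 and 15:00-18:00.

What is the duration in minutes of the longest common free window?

Priya → UTC: 12:00–14:00, 14:30–15:00, 16:30–16:45, 17:00–23:00.
Diego → UTC: 05:30–06:30, 10:00–11:15, 12:30–14:00.
Wei → UTC: 06:00–07:00, 09:00–12:00.
Priya ∩ Diego: 12:30–14:00.
Priya ∩ Diego ∩ Wei: (none).
No common window.

0 minutes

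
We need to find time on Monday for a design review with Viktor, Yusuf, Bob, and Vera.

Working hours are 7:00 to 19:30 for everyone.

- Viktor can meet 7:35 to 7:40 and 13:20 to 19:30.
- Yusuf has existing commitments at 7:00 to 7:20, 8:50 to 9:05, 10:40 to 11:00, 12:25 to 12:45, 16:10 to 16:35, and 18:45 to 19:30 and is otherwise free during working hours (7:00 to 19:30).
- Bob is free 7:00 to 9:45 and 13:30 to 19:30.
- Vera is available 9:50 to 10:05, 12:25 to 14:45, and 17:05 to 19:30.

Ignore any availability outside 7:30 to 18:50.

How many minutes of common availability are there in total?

175 minutes

Yusuf free within 07:00–19:30: 07:20–08:50, 09:05–10:40, 11:00–12:25, 12:45–16:10, 16:35–18:45.
Viktor ∩ Yusuf: 07:35–07:40, 13:20–16:10, 16:35–18:45.
Viktor ∩ Yusuf ∩ Bob: 07:35–07:40, 13:30–16:10, 16:35–18:45.
Viktor ∩ Yusuf ∩ Bob ∩ Vera: 13:30–14:45, 17:05–18:45.
Restricted to 07:30–18:50: 13:30–14:45, 17:05–18:45.
Total common minutes: 75 + 100 = 175.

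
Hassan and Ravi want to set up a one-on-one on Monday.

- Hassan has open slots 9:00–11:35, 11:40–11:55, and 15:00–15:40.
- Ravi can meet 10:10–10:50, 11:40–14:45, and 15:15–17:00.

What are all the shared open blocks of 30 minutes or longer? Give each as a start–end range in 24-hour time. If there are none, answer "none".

Hassan ∩ Ravi: 10:10–10:50, 11:40–11:55, 15:15–15:40.
Windows ≥ 30 min: 10:10–10:50.

10:10–10:50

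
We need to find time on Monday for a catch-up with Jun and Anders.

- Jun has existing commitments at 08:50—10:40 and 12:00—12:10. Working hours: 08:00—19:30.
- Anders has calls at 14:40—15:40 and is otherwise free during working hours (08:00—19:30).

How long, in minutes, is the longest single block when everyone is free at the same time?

230 minutes

Jun free within 08:00–19:30: 08:00–08:50, 10:40–12:00, 12:10–19:30.
Anders free within 08:00–19:30: 08:00–14:40, 15:40–19:30.
Jun ∩ Anders: 08:00–08:50, 10:40–12:00, 12:10–14:40, 15:40–19:30.
Common window lengths: 50, 80, 150, 230 min; longest is 230.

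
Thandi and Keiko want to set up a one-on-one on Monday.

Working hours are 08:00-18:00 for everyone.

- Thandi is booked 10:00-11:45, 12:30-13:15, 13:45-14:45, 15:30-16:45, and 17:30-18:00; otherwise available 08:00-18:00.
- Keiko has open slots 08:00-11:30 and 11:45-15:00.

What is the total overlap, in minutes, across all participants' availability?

Thandi free within 08:00–18:00: 08:00–10:00, 11:45–12:30, 13:15–13:45, 14:45–15:30, 16:45–17:30.
Thandi ∩ Keiko: 08:00–10:00, 11:45–12:30, 13:15–13:45, 14:45–15:00.
Total common minutes: 120 + 45 + 30 + 15 = 210.

210 minutes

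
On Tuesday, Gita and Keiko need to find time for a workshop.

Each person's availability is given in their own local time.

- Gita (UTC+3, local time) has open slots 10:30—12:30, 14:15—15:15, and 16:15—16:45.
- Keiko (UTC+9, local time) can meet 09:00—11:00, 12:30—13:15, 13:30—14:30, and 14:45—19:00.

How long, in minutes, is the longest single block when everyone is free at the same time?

Gita → UTC: 07:30–09:30, 11:15–12:15, 13:15–13:45.
Keiko → UTC: 00:00–02:00, 03:30–04:15, 04:30–05:30, 05:45–10:00.
Gita ∩ Keiko: 07:30–09:30.
Single common window of 120 minutes.

120 minutes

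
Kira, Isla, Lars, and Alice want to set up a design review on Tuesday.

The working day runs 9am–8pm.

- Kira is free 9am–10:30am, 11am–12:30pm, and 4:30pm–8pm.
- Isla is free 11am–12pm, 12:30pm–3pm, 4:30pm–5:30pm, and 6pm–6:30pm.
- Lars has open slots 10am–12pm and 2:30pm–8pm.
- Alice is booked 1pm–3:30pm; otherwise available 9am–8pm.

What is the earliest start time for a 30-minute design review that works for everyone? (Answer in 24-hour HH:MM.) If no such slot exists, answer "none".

11:00

Alice free within 09:00–20:00: 09:00–13:00, 15:30–20:00.
Kira ∩ Isla: 11:00–12:00, 16:30–17:30, 18:00–18:30.
Kira ∩ Isla ∩ Lars: 11:00–12:00, 16:30–17:30, 18:00–18:30.
Kira ∩ Isla ∩ Lars ∩ Alice: 11:00–12:00, 16:30–17:30, 18:00–18:30.
Windows ≥ 30 min: 11:00–12:00, 16:30–17:30, 18:00–18:30.
Earliest such window starts at 11:00.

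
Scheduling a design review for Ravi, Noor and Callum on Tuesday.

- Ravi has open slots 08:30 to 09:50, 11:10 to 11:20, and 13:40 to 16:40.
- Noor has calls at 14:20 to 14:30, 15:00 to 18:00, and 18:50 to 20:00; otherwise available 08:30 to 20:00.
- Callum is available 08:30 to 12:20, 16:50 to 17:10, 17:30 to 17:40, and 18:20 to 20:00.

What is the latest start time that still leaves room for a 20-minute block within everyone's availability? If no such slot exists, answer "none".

Noor free within 08:30–20:00: 08:30–14:20, 14:30–15:00, 18:00–18:50.
Ravi ∩ Noor: 08:30–09:50, 11:10–11:20, 13:40–14:20, 14:30–15:00.
Ravi ∩ Noor ∩ Callum: 08:30–09:50, 11:10–11:20.
Windows ≥ 20 min: 08:30–09:50.
Latest start in the last window 08:30–09:50 is 09:50 − 20 min = 09:30.

09:30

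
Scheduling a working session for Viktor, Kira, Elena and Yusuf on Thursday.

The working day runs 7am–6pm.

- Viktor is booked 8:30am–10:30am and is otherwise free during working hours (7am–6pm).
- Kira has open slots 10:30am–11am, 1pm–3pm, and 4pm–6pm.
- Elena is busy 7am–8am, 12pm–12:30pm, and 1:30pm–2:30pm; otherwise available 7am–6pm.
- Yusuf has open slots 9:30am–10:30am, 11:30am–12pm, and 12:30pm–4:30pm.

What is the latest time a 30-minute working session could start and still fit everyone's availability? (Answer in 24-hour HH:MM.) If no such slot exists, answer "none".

Viktor free within 07:00–18:00: 07:00–08:30, 10:30–18:00.
Elena free within 07:00–18:00: 08:00–12:00, 12:30–13:30, 14:30–18:00.
Viktor ∩ Kira: 10:30–11:00, 13:00–15:00, 16:00–18:00.
Viktor ∩ Kira ∩ Elena: 10:30–11:00, 13:00–13:30, 14:30–15:00, 16:00–18:00.
Viktor ∩ Kira ∩ Elena ∩ Yusuf: 13:00–13:30, 14:30–15:00, 16:00–16:30.
Windows ≥ 30 min: 13:00–13:30, 14:30–15:00, 16:00–16:30.
Latest start in the last window 16:00–16:30 is 16:30 − 30 min = 16:00.

16:00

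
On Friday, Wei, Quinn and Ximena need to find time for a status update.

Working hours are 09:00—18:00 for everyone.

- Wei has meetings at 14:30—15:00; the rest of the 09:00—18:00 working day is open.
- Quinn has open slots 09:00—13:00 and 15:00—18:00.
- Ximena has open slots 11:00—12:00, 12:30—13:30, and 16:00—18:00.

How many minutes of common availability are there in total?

210 minutes

Wei free within 09:00–18:00: 09:00–14:30, 15:00–18:00.
Wei ∩ Quinn: 09:00–13:00, 15:00–18:00.
Wei ∩ Quinn ∩ Ximena: 11:00–12:00, 12:30–13:00, 16:00–18:00.
Total common minutes: 60 + 30 + 120 = 210.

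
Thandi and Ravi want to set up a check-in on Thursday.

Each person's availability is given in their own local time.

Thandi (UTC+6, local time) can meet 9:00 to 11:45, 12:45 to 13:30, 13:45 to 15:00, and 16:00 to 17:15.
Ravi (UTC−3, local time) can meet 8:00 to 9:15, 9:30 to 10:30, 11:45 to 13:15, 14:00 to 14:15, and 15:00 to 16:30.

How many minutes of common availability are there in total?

15 minutes

Thandi → UTC: 03:00–05:45, 06:45–07:30, 07:45–09:00, 10:00–11:15.
Ravi → UTC: 11:00–12:15, 12:30–13:30, 14:45–16:15, 17:00–17:15, 18:00–19:30.
Thandi ∩ Ravi: 11:00–11:15.
Total common minutes: 15.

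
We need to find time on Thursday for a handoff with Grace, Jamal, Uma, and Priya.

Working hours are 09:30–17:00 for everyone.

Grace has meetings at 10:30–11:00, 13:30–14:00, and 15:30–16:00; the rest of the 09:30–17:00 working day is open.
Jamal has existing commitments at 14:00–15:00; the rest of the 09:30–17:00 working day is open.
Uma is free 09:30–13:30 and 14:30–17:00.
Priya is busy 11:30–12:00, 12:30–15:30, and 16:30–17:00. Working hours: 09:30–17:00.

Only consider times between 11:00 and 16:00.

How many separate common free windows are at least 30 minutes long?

2

Grace free within 09:30–17:00: 09:30–10:30, 11:00–13:30, 14:00–15:30, 16:00–17:00.
Jamal free within 09:30–17:00: 09:30–14:00, 15:00–17:00.
Priya free within 09:30–17:00: 09:30–11:30, 12:00–12:30, 15:30–16:30.
Grace ∩ Jamal: 09:30–10:30, 11:00–13:30, 15:00–15:30, 16:00–17:00.
Grace ∩ Jamal ∩ Uma: 09:30–10:30, 11:00–13:30, 15:00–15:30, 16:00–17:00.
Grace ∩ Jamal ∩ Uma ∩ Priya: 09:30–10:30, 11:00–11:30, 12:00–12:30, 16:00–16:30.
Restricted to 11:00–16:00: 11:00–11:30, 12:00–12:30.
Windows ≥ 30 min: 11:00–11:30, 12:00–12:30.
That's 2 windows.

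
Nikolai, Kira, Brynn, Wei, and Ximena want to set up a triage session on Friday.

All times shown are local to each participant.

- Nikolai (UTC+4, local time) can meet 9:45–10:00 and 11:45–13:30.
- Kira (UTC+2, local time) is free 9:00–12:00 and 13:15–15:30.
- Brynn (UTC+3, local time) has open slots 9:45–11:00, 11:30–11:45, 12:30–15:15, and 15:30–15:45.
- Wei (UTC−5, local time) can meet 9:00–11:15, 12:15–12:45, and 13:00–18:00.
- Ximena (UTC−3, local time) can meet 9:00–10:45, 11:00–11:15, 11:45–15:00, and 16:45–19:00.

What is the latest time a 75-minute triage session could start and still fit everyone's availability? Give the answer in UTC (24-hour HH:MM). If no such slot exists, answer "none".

none

Nikolai → UTC: 05:45–06:00, 07:45–09:30.
Kira → UTC: 07:00–10:00, 11:15–13:30.
Brynn → UTC: 06:45–08:00, 08:30–08:45, 09:30–12:15, 12:30–12:45.
Wei → UTC: 14:00–16:15, 17:15–17:45, 18:00–23:00.
Ximena → UTC: 12:00–13:45, 14:00–14:15, 14:45–18:00, 19:45–22:00.
Nikolai ∩ Kira: 07:45–09:30.
Nikolai ∩ Kira ∩ Brynn: 07:45–08:00, 08:30–08:45.
Nikolai ∩ Kira ∩ Brynn ∩ Wei: (none).
Nikolai ∩ Kira ∩ Brynn ∩ Wei ∩ Ximena: (none).
Windows ≥ 75 min: (none).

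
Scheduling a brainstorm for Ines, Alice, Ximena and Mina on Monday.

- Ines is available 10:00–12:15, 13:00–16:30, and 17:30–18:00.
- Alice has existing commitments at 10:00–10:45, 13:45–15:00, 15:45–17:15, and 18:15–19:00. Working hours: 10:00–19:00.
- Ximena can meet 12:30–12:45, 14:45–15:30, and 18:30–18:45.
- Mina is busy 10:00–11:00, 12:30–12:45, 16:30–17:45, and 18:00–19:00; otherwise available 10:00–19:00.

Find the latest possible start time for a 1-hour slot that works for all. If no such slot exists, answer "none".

Alice free within 10:00–19:00: 10:45–13:45, 15:00–15:45, 17:15–18:15.
Mina free within 10:00–19:00: 11:00–12:30, 12:45–16:30, 17:45–18:00.
Ines ∩ Alice: 10:45–12:15, 13:00–13:45, 15:00–15:45, 17:30–18:00.
Ines ∩ Alice ∩ Ximena: 15:00–15:30.
Ines ∩ Alice ∩ Ximena ∩ Mina: 15:00–15:30.
Windows ≥ 60 min: (none).

none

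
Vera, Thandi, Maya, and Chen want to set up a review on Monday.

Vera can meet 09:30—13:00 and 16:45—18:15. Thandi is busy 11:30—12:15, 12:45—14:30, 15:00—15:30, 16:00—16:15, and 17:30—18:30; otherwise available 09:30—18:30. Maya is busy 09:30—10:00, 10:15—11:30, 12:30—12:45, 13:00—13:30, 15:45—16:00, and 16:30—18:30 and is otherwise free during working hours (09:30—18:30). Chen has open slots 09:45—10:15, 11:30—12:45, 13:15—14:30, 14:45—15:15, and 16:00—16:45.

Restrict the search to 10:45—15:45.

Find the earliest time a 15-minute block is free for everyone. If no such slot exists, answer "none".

Thandi free within 09:30–18:30: 09:30–11:30, 12:15–12:45, 14:30–15:00, 15:30–16:00, 16:15–17:30.
Maya free within 09:30–18:30: 10:00–10:15, 11:30–12:30, 12:45–13:00, 13:30–15:45, 16:00–16:30.
Vera ∩ Thandi: 09:30–11:30, 12:15–12:45, 16:45–17:30.
Vera ∩ Thandi ∩ Maya: 10:00–10:15, 12:15–12:30.
Vera ∩ Thandi ∩ Maya ∩ Chen: 10:00–10:15, 12:15–12:30.
Restricted to 10:45–15:45: 12:15–12:30.
Windows ≥ 15 min: 12:15–12:30.
Earliest such window starts at 12:15.

12:15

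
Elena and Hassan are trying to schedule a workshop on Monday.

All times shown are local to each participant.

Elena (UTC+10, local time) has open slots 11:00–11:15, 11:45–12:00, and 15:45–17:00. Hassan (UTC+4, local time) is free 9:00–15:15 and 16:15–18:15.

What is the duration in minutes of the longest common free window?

Elena → UTC: 01:00–01:15, 01:45–02:00, 05:45–07:00.
Hassan → UTC: 05:00–11:15, 12:15–14:15.
Elena ∩ Hassan: 05:45–07:00.
Single common window of 75 minutes.

75 minutes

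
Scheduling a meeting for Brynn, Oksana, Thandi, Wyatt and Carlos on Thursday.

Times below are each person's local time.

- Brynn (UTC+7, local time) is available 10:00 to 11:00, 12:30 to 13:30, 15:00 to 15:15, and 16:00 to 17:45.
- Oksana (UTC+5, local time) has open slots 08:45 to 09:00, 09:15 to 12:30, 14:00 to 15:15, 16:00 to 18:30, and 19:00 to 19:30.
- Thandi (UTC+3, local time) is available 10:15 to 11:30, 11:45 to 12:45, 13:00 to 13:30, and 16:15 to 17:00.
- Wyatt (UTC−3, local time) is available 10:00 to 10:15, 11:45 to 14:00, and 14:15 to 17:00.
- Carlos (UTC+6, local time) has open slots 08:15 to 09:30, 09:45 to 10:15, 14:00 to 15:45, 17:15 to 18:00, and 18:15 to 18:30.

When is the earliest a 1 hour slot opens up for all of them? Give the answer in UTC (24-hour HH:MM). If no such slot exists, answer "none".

Brynn → UTC: 03:00–04:00, 05:30–06:30, 08:00–08:15, 09:00–10:45.
Oksana → UTC: 03:45–04:00, 04:15–07:30, 09:00–10:15, 11:00–13:30, 14:00–14:30.
Thandi → UTC: 07:15–08:30, 08:45–09:45, 10:00–10:30, 13:15–14:00.
Wyatt → UTC: 13:00–13:15, 14:45–17:00, 17:15–20:00.
Carlos → UTC: 02:15–03:30, 03:45–04:15, 08:00–09:45, 11:15–12:00, 12:15–12:30.
Brynn ∩ Oksana: 03:45–04:00, 05:30–06:30, 09:00–10:15.
Brynn ∩ Oksana ∩ Thandi: 09:00–09:45, 10:00–10:15.
Brynn ∩ Oksana ∩ Thandi ∩ Wyatt: (none).
Brynn ∩ Oksana ∩ Thandi ∩ Wyatt ∩ Carlos: (none).
Windows ≥ 60 min: (none).

none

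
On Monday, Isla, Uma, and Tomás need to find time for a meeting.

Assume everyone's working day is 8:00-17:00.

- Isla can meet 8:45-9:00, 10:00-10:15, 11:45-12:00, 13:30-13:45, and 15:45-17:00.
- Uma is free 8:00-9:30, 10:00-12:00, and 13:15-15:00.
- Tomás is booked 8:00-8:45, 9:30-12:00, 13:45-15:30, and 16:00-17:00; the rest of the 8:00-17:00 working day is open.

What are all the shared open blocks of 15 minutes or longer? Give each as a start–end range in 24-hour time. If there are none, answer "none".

Tomás free within 08:00–17:00: 08:45–09:30, 12:00–13:45, 15:30–16:00.
Isla ∩ Uma: 08:45–09:00, 10:00–10:15, 11:45–12:00, 13:30–13:45.
Isla ∩ Uma ∩ Tomás: 08:45–09:00, 13:30–13:45.
Windows ≥ 15 min: 08:45–09:00, 13:30–13:45.

08:45–09:00, 13:30–13:45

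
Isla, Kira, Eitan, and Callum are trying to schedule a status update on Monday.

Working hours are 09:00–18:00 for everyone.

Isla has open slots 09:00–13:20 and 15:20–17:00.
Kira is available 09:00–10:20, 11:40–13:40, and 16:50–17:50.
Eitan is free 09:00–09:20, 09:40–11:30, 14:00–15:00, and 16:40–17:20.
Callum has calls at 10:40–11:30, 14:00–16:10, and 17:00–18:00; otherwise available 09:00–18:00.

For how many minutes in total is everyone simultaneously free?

70 minutes

Callum free within 09:00–18:00: 09:00–10:40, 11:30–14:00, 16:10–17:00.
Isla ∩ Kira: 09:00–10:20, 11:40–13:20, 16:50–17:00.
Isla ∩ Kira ∩ Eitan: 09:00–09:20, 09:40–10:20, 16:50–17:00.
Isla ∩ Kira ∩ Eitan ∩ Callum: 09:00–09:20, 09:40–10:20, 16:50–17:00.
Total common minutes: 20 + 40 + 10 = 70.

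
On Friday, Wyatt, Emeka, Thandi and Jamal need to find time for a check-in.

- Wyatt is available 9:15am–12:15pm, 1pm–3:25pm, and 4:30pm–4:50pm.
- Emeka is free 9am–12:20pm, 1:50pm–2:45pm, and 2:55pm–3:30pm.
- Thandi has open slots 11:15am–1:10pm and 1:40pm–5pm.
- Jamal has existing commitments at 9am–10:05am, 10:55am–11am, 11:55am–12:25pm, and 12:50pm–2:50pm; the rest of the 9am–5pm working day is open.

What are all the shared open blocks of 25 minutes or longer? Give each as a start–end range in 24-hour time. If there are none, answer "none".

11:15–11:55, 14:55–15:25

Jamal free within 09:00–17:00: 10:05–10:55, 11:00–11:55, 12:25–12:50, 14:50–17:00.
Wyatt ∩ Emeka: 09:15–12:15, 13:50–14:45, 14:55–15:25.
Wyatt ∩ Emeka ∩ Thandi: 11:15–12:15, 13:50–14:45, 14:55–15:25.
Wyatt ∩ Emeka ∩ Thandi ∩ Jamal: 11:15–11:55, 14:55–15:25.
Windows ≥ 25 min: 11:15–11:55, 14:55–15:25.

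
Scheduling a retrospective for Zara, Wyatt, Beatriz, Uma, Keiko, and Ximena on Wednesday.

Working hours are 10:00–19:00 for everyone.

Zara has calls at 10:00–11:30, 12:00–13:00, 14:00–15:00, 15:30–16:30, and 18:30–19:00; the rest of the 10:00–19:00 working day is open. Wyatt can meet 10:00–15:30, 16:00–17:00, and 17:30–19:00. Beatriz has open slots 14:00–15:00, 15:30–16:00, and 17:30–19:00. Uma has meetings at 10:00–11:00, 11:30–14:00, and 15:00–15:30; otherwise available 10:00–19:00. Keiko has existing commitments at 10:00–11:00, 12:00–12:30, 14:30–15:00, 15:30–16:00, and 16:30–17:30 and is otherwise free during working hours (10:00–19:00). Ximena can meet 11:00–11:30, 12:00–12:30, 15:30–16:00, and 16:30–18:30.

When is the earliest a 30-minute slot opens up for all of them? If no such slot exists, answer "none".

Zara free within 10:00–19:00: 11:30–12:00, 13:00–14:00, 15:00–15:30, 16:30–18:30.
Uma free within 10:00–19:00: 11:00–11:30, 14:00–15:00, 15:30–19:00.
Keiko free within 10:00–19:00: 11:00–12:00, 12:30–14:30, 15:00–15:30, 16:00–16:30, 17:30–19:00.
Zara ∩ Wyatt: 11:30–12:00, 13:00–14:00, 15:00–15:30, 16:30–17:00, 17:30–18:30.
Zara ∩ Wyatt ∩ Beatriz: 17:30–18:30.
Zara ∩ Wyatt ∩ Beatriz ∩ Uma: 17:30–18:30.
Zara ∩ Wyatt ∩ Beatriz ∩ Uma ∩ Keiko: 17:30–18:30.
Zara ∩ Wyatt ∩ Beatriz ∩ Uma ∩ Keiko ∩ Ximena: 17:30–18:30.
Windows ≥ 30 min: 17:30–18:30.
Earliest such window starts at 17:30.

17:30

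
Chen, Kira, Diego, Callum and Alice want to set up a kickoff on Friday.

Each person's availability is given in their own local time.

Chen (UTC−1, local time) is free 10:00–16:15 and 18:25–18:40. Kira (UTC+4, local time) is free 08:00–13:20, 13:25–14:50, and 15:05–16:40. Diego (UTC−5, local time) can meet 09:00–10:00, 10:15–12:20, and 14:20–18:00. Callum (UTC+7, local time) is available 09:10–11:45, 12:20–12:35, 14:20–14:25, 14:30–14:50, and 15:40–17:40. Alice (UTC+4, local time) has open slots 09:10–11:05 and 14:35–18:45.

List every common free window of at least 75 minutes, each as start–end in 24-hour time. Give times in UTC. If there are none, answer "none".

none

Chen → UTC: 11:00–17:15, 19:25–19:40.
Kira → UTC: 04:00–09:20, 09:25–10:50, 11:05–12:40.
Diego → UTC: 14:00–15:00, 15:15–17:20, 19:20–23:00.
Callum → UTC: 02:10–04:45, 05:20–05:35, 07:20–07:25, 07:30–07:50, 08:40–10:40.
Alice → UTC: 05:10–07:05, 10:35–14:45.
Chen ∩ Kira: 11:05–12:40.
Chen ∩ Kira ∩ Diego: (none).
Chen ∩ Kira ∩ Diego ∩ Callum: (none).
Chen ∩ Kira ∩ Diego ∩ Callum ∩ Alice: (none).
Windows ≥ 75 min: (none).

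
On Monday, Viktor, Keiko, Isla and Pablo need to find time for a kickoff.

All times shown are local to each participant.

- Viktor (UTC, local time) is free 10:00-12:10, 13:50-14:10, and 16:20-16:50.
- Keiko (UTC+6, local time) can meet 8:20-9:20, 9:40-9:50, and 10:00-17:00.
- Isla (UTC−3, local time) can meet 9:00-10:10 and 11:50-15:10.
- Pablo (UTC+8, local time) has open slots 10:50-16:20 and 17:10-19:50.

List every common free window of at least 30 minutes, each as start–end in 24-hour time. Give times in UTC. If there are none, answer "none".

Viktor → UTC: 10:00–12:10, 13:50–14:10, 16:20–16:50.
Keiko → UTC: 02:20–03:20, 03:40–03:50, 04:00–11:00.
Isla → UTC: 12:00–13:10, 14:50–18:10.
Pablo → UTC: 02:50–08:20, 09:10–11:50.
Viktor ∩ Keiko: 10:00–11:00.
Viktor ∩ Keiko ∩ Isla: (none).
Viktor ∩ Keiko ∩ Isla ∩ Pablo: (none).
Windows ≥ 30 min: (none).

none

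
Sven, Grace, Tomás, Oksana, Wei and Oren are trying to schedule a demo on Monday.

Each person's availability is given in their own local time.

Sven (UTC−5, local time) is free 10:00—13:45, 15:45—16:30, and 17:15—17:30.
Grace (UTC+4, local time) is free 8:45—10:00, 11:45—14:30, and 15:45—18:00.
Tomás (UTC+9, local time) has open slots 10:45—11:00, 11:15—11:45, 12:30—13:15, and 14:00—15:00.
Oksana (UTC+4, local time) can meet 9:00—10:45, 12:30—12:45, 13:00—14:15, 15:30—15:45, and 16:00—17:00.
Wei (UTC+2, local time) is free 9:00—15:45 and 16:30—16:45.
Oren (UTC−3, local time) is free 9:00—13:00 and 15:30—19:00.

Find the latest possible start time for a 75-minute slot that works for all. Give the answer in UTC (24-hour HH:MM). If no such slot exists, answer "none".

Sven → UTC: 15:00–18:45, 20:45–21:30, 22:15–22:30.
Grace → UTC: 04:45–06:00, 07:45–10:30, 11:45–14:00.
Tomás → UTC: 01:45–02:00, 02:15–02:45, 03:30–04:15, 05:00–06:00.
Oksana → UTC: 05:00–06:45, 08:30–08:45, 09:00–10:15, 11:30–11:45, 12:00–13:00.
Wei → UTC: 07:00–13:45, 14:30–14:45.
Oren → UTC: 12:00–16:00, 18:30–22:00.
Sven ∩ Grace: (none).
Sven ∩ Grace ∩ Tomás: (none).
Sven ∩ Grace ∩ Tomás ∩ Oksana: (none).
Sven ∩ Grace ∩ Tomás ∩ Oksana ∩ Wei: (none).
Sven ∩ Grace ∩ Tomás ∩ Oksana ∩ Wei ∩ Oren: (none).
Windows ≥ 75 min: (none).

none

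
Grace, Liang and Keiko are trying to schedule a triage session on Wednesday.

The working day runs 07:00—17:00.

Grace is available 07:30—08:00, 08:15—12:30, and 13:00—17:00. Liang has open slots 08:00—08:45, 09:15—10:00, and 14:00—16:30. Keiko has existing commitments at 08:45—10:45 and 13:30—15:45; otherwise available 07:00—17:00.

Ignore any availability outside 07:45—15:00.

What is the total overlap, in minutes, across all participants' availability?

Keiko free within 07:00–17:00: 07:00–08:45, 10:45–13:30, 15:45–17:00.
Grace ∩ Liang: 08:15–08:45, 09:15–10:00, 14:00–16:30.
Grace ∩ Liang ∩ Keiko: 08:15–08:45, 15:45–16:30.
Restricted to 07:45–15:00: 08:15–08:45.
Total common minutes: 30.

30 minutes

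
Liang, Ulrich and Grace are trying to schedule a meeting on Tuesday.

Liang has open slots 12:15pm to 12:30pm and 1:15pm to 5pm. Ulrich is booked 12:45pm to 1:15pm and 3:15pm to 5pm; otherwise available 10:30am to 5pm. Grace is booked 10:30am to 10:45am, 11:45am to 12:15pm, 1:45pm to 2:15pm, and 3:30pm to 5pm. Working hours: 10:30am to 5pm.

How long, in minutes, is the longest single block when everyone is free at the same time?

Ulrich free within 10:30–17:00: 10:30–12:45, 13:15–15:15.
Grace free within 10:30–17:00: 10:45–11:45, 12:15–13:45, 14:15–15:30.
Liang ∩ Ulrich: 12:15–12:30, 13:15–15:15.
Liang ∩ Ulrich ∩ Grace: 12:15–12:30, 13:15–13:45, 14:15–15:15.
Common window lengths: 15, 30, 60 min; longest is 60.

60 minutes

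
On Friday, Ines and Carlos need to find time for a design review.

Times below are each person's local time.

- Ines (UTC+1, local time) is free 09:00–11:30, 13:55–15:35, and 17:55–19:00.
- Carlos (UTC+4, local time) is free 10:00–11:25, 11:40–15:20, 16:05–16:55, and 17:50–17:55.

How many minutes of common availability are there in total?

Ines → UTC: 08:00–10:30, 12:55–14:35, 16:55–18:00.
Carlos → UTC: 06:00–07:25, 07:40–11:20, 12:05–12:55, 13:50–13:55.
Ines ∩ Carlos: 08:00–10:30, 13:50–13:55.
Total common minutes: 150 + 5 = 155.

155 minutes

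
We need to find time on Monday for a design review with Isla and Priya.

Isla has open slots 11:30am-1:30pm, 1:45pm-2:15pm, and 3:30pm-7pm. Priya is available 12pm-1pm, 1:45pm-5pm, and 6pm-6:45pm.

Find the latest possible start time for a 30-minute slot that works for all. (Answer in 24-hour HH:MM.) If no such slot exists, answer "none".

18:15

Isla ∩ Priya: 12:00–13:00, 13:45–14:15, 15:30–17:00, 18:00–18:45.
Windows ≥ 30 min: 12:00–13:00, 13:45–14:15, 15:30–17:00, 18:00–18:45.
Latest start in the last window 18:00–18:45 is 18:45 − 30 min = 18:15.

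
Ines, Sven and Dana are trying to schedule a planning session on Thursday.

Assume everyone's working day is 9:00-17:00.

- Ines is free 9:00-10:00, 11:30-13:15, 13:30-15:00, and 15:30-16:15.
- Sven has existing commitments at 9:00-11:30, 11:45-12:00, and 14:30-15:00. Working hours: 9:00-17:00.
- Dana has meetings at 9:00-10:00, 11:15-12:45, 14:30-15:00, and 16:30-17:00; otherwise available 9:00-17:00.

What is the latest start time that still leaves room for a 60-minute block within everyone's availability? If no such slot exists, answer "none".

13:30

Sven free within 09:00–17:00: 11:30–11:45, 12:00–14:30, 15:00–17:00.
Dana free within 09:00–17:00: 10:00–11:15, 12:45–14:30, 15:00–16:30.
Ines ∩ Sven: 11:30–11:45, 12:00–13:15, 13:30–14:30, 15:30–16:15.
Ines ∩ Sven ∩ Dana: 12:45–13:15, 13:30–14:30, 15:30–16:15.
Windows ≥ 60 min: 13:30–14:30.
Latest start in the last window 13:30–14:30 is 14:30 − 60 min = 13:30.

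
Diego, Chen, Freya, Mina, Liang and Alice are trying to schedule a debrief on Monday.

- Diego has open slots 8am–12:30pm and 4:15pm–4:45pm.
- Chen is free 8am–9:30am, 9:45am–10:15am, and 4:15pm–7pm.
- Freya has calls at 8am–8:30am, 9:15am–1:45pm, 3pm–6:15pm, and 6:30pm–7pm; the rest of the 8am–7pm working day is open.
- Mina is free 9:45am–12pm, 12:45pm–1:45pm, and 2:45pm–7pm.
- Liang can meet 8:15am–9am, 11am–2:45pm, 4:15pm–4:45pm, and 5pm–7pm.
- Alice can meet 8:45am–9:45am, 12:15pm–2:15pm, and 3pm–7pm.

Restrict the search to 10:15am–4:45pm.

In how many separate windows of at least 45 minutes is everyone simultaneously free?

Freya free within 08:00–19:00: 08:30–09:15, 13:45–15:00, 18:15–18:30.
Diego ∩ Chen: 08:00–09:30, 09:45–10:15, 16:15–16:45.
Diego ∩ Chen ∩ Freya: 08:30–09:15.
Diego ∩ Chen ∩ Freya ∩ Mina: (none).
Diego ∩ Chen ∩ Freya ∩ Mina ∩ Liang: (none).
Diego ∩ Chen ∩ Freya ∩ Mina ∩ Liang ∩ Alice: (none).
Restricted to 10:15–16:45: (none).
Windows ≥ 45 min: (none).
That's 0 windows.

0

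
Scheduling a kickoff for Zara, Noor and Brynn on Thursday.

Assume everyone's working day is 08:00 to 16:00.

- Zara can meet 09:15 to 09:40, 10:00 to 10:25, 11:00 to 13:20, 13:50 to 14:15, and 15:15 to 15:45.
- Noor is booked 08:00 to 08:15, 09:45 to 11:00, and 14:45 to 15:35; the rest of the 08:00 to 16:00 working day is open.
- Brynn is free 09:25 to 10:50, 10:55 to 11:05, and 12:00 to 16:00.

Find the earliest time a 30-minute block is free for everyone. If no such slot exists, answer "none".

12:00

Noor free within 08:00–16:00: 08:15–09:45, 11:00–14:45, 15:35–16:00.
Zara ∩ Noor: 09:15–09:40, 11:00–13:20, 13:50–14:15, 15:35–15:45.
Zara ∩ Noor ∩ Brynn: 09:25–09:40, 11:00–11:05, 12:00–13:20, 13:50–14:15, 15:35–15:45.
Windows ≥ 30 min: 12:00–13:20.
Earliest such window starts at 12:00.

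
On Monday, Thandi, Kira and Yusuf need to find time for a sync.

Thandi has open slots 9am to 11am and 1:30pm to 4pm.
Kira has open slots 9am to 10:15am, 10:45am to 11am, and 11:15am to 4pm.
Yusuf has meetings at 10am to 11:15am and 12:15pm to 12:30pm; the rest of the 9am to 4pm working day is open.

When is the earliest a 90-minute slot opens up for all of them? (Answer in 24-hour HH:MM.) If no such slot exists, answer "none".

Yusuf free within 09:00–16:00: 09:00–10:00, 11:15–12:15, 12:30–16:00.
Thandi ∩ Kira: 09:00–10:15, 10:45–11:00, 13:30–16:00.
Thandi ∩ Kira ∩ Yusuf: 09:00–10:00, 13:30–16:00.
Windows ≥ 90 min: 13:30–16:00.
Earliest such window starts at 13:30.

13:30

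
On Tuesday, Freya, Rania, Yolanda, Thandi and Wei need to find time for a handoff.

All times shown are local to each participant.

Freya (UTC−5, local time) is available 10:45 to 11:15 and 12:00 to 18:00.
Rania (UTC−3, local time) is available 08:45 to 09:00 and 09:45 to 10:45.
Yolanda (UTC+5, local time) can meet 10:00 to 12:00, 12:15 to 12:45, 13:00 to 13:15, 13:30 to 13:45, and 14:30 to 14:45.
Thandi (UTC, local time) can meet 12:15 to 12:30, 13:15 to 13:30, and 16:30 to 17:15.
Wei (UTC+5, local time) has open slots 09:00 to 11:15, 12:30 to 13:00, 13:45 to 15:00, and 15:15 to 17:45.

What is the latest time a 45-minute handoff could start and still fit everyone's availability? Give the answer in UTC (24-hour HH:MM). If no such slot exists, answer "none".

none

Freya → UTC: 15:45–16:15, 17:00–23:00.
Rania → UTC: 11:45–12:00, 12:45–13:45.
Yolanda → UTC: 05:00–07:00, 07:15–07:45, 08:00–08:15, 08:30–08:45, 09:30–09:45.
Thandi → UTC: 12:15–12:30, 13:15–13:30, 16:30–17:15.
Wei → UTC: 04:00–06:15, 07:30–08:00, 08:45–10:00, 10:15–12:45.
Freya ∩ Rania: (none).
Freya ∩ Rania ∩ Yolanda: (none).
Freya ∩ Rania ∩ Yolanda ∩ Thandi: (none).
Freya ∩ Rania ∩ Yolanda ∩ Thandi ∩ Wei: (none).
Windows ≥ 45 min: (none).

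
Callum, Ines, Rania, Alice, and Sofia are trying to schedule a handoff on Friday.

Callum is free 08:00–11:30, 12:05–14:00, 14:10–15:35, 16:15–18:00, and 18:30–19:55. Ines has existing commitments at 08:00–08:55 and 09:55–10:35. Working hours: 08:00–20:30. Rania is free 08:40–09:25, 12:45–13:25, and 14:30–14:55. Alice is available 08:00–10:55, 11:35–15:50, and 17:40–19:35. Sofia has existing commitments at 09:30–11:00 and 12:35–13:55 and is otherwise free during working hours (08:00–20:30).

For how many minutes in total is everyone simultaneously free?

55 minutes

Ines free within 08:00–20:30: 08:55–09:55, 10:35–20:30.
Sofia free within 08:00–20:30: 08:00–09:30, 11:00–12:35, 13:55–20:30.
Callum ∩ Ines: 08:55–09:55, 10:35–11:30, 12:05–14:00, 14:10–15:35, 16:15–18:00, 18:30–19:55.
Callum ∩ Ines ∩ Rania: 08:55–09:25, 12:45–13:25, 14:30–14:55.
Callum ∩ Ines ∩ Rania ∩ Alice: 08:55–09:25, 12:45–13:25, 14:30–14:55.
Callum ∩ Ines ∩ Rania ∩ Alice ∩ Sofia: 08:55–09:25, 14:30–14:55.
Total common minutes: 30 + 25 = 55.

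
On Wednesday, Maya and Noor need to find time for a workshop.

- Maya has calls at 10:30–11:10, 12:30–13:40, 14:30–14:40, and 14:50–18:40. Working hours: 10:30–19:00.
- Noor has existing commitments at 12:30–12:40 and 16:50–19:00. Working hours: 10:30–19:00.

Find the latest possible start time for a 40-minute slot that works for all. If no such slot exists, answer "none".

Maya free within 10:30–19:00: 11:10–12:30, 13:40–14:30, 14:40–14:50, 18:40–19:00.
Noor free within 10:30–19:00: 10:30–12:30, 12:40–16:50.
Maya ∩ Noor: 11:10–12:30, 13:40–14:30, 14:40–14:50.
Windows ≥ 40 min: 11:10–12:30, 13:40–14:30.
Latest start in the last window 13:40–14:30 is 14:30 − 40 min = 13:50.

13:50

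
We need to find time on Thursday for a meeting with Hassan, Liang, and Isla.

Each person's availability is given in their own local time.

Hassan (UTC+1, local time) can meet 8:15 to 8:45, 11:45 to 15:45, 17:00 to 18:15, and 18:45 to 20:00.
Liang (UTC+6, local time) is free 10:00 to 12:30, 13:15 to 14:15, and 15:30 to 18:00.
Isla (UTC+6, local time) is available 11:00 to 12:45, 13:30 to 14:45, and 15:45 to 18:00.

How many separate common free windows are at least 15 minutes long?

Hassan → UTC: 07:15–07:45, 10:45–14:45, 16:00–17:15, 17:45–19:00.
Liang → UTC: 04:00–06:30, 07:15–08:15, 09:30–12:00.
Isla → UTC: 05:00–06:45, 07:30–08:45, 09:45–12:00.
Hassan ∩ Liang: 07:15–07:45, 10:45–12:00.
Hassan ∩ Liang ∩ Isla: 07:30–07:45, 10:45–12:00.
Windows ≥ 15 min: 07:30–07:45, 10:45–12:00.
That's 2 windows.

2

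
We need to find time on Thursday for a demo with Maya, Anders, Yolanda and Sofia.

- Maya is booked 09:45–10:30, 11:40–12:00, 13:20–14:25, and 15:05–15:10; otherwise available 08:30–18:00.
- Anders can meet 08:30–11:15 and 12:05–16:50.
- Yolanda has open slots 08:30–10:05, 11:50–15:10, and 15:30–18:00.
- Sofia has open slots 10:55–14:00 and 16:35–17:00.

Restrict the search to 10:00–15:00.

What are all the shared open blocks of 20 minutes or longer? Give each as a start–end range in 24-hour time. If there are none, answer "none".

Maya free within 08:30–18:00: 08:30–09:45, 10:30–11:40, 12:00–13:20, 14:25–15:05, 15:10–18:00.
Maya ∩ Anders: 08:30–09:45, 10:30–11:15, 12:05–13:20, 14:25–15:05, 15:10–16:50.
Maya ∩ Anders ∩ Yolanda: 08:30–09:45, 12:05–13:20, 14:25–15:05, 15:30–16:50.
Maya ∩ Anders ∩ Yolanda ∩ Sofia: 12:05–13:20, 16:35–16:50.
Restricted to 10:00–15:00: 12:05–13:20.
Windows ≥ 20 min: 12:05–13:20.

12:05–13:20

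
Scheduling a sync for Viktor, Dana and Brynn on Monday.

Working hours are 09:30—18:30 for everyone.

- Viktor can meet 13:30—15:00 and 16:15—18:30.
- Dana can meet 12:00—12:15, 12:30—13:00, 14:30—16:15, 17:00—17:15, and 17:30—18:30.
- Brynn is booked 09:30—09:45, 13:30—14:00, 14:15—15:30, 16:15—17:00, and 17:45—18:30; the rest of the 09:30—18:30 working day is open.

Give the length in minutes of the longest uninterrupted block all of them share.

15 minutes

Brynn free within 09:30–18:30: 09:45–13:30, 14:00–14:15, 15:30–16:15, 17:00–17:45.
Viktor ∩ Dana: 14:30–15:00, 17:00–17:15, 17:30–18:30.
Viktor ∩ Dana ∩ Brynn: 17:00–17:15, 17:30–17:45.
Common window lengths: 15, 15 min; longest is 15.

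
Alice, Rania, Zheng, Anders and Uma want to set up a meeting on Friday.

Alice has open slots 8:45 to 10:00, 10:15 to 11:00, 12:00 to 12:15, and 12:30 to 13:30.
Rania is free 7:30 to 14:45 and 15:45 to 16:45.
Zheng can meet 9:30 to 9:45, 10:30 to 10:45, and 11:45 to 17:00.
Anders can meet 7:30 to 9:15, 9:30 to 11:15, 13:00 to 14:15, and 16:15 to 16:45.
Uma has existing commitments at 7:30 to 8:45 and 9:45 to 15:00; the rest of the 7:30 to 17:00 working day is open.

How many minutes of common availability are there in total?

Uma free within 07:30–17:00: 08:45–09:45, 15:00–17:00.
Alice ∩ Rania: 08:45–10:00, 10:15–11:00, 12:00–12:15, 12:30–13:30.
Alice ∩ Rania ∩ Zheng: 09:30–09:45, 10:30–10:45, 12:00–12:15, 12:30–13:30.
Alice ∩ Rania ∩ Zheng ∩ Anders: 09:30–09:45, 10:30–10:45, 13:00–13:30.
Alice ∩ Rania ∩ Zheng ∩ Anders ∩ Uma: 09:30–09:45.
Total common minutes: 15.

15 minutes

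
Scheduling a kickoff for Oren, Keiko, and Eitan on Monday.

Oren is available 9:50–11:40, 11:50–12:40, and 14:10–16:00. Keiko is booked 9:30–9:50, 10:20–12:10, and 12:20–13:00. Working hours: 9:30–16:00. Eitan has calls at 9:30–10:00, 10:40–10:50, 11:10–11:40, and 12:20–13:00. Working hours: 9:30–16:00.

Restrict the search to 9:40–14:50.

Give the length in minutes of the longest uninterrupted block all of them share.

Keiko free within 09:30–16:00: 09:50–10:20, 12:10–12:20, 13:00–16:00.
Eitan free within 09:30–16:00: 10:00–10:40, 10:50–11:10, 11:40–12:20, 13:00–16:00.
Oren ∩ Keiko: 09:50–10:20, 12:10–12:20, 14:10–16:00.
Oren ∩ Keiko ∩ Eitan: 10:00–10:20, 12:10–12:20, 14:10–16:00.
Restricted to 09:40–14:50: 10:00–10:20, 12:10–12:20, 14:10–14:50.
Common window lengths: 20, 10, 40 min; longest is 40.

40 minutes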